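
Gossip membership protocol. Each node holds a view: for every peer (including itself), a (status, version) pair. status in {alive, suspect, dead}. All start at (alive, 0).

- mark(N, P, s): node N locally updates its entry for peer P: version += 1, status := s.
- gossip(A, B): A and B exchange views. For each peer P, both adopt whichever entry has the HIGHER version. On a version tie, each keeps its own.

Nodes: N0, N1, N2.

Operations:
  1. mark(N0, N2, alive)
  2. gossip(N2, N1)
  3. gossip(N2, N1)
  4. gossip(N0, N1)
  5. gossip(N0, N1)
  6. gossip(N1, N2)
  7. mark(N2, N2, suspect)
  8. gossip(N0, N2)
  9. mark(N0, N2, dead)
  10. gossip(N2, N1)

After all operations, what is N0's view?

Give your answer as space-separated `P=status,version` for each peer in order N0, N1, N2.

Answer: N0=alive,0 N1=alive,0 N2=dead,3

Derivation:
Op 1: N0 marks N2=alive -> (alive,v1)
Op 2: gossip N2<->N1 -> N2.N0=(alive,v0) N2.N1=(alive,v0) N2.N2=(alive,v0) | N1.N0=(alive,v0) N1.N1=(alive,v0) N1.N2=(alive,v0)
Op 3: gossip N2<->N1 -> N2.N0=(alive,v0) N2.N1=(alive,v0) N2.N2=(alive,v0) | N1.N0=(alive,v0) N1.N1=(alive,v0) N1.N2=(alive,v0)
Op 4: gossip N0<->N1 -> N0.N0=(alive,v0) N0.N1=(alive,v0) N0.N2=(alive,v1) | N1.N0=(alive,v0) N1.N1=(alive,v0) N1.N2=(alive,v1)
Op 5: gossip N0<->N1 -> N0.N0=(alive,v0) N0.N1=(alive,v0) N0.N2=(alive,v1) | N1.N0=(alive,v0) N1.N1=(alive,v0) N1.N2=(alive,v1)
Op 6: gossip N1<->N2 -> N1.N0=(alive,v0) N1.N1=(alive,v0) N1.N2=(alive,v1) | N2.N0=(alive,v0) N2.N1=(alive,v0) N2.N2=(alive,v1)
Op 7: N2 marks N2=suspect -> (suspect,v2)
Op 8: gossip N0<->N2 -> N0.N0=(alive,v0) N0.N1=(alive,v0) N0.N2=(suspect,v2) | N2.N0=(alive,v0) N2.N1=(alive,v0) N2.N2=(suspect,v2)
Op 9: N0 marks N2=dead -> (dead,v3)
Op 10: gossip N2<->N1 -> N2.N0=(alive,v0) N2.N1=(alive,v0) N2.N2=(suspect,v2) | N1.N0=(alive,v0) N1.N1=(alive,v0) N1.N2=(suspect,v2)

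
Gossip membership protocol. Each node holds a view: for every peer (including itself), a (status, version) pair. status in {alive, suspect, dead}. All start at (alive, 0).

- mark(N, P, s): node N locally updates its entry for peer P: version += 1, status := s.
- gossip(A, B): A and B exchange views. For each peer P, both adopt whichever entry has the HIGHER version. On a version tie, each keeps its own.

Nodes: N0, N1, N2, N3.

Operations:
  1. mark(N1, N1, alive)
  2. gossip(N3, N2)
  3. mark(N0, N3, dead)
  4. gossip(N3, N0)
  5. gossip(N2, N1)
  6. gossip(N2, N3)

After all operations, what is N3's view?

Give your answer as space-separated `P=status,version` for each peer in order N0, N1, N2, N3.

Op 1: N1 marks N1=alive -> (alive,v1)
Op 2: gossip N3<->N2 -> N3.N0=(alive,v0) N3.N1=(alive,v0) N3.N2=(alive,v0) N3.N3=(alive,v0) | N2.N0=(alive,v0) N2.N1=(alive,v0) N2.N2=(alive,v0) N2.N3=(alive,v0)
Op 3: N0 marks N3=dead -> (dead,v1)
Op 4: gossip N3<->N0 -> N3.N0=(alive,v0) N3.N1=(alive,v0) N3.N2=(alive,v0) N3.N3=(dead,v1) | N0.N0=(alive,v0) N0.N1=(alive,v0) N0.N2=(alive,v0) N0.N3=(dead,v1)
Op 5: gossip N2<->N1 -> N2.N0=(alive,v0) N2.N1=(alive,v1) N2.N2=(alive,v0) N2.N3=(alive,v0) | N1.N0=(alive,v0) N1.N1=(alive,v1) N1.N2=(alive,v0) N1.N3=(alive,v0)
Op 6: gossip N2<->N3 -> N2.N0=(alive,v0) N2.N1=(alive,v1) N2.N2=(alive,v0) N2.N3=(dead,v1) | N3.N0=(alive,v0) N3.N1=(alive,v1) N3.N2=(alive,v0) N3.N3=(dead,v1)

Answer: N0=alive,0 N1=alive,1 N2=alive,0 N3=dead,1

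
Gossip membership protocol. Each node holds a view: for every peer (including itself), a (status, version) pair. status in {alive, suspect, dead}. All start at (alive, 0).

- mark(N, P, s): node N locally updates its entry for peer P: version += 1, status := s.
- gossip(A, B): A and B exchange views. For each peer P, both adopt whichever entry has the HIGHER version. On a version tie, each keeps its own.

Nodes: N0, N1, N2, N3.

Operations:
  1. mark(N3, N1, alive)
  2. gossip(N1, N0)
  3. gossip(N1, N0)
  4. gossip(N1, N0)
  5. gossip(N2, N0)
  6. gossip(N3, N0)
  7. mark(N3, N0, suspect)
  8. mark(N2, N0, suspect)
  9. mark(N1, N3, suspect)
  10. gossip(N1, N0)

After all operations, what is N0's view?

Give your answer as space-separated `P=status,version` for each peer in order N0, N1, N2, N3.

Op 1: N3 marks N1=alive -> (alive,v1)
Op 2: gossip N1<->N0 -> N1.N0=(alive,v0) N1.N1=(alive,v0) N1.N2=(alive,v0) N1.N3=(alive,v0) | N0.N0=(alive,v0) N0.N1=(alive,v0) N0.N2=(alive,v0) N0.N3=(alive,v0)
Op 3: gossip N1<->N0 -> N1.N0=(alive,v0) N1.N1=(alive,v0) N1.N2=(alive,v0) N1.N3=(alive,v0) | N0.N0=(alive,v0) N0.N1=(alive,v0) N0.N2=(alive,v0) N0.N3=(alive,v0)
Op 4: gossip N1<->N0 -> N1.N0=(alive,v0) N1.N1=(alive,v0) N1.N2=(alive,v0) N1.N3=(alive,v0) | N0.N0=(alive,v0) N0.N1=(alive,v0) N0.N2=(alive,v0) N0.N3=(alive,v0)
Op 5: gossip N2<->N0 -> N2.N0=(alive,v0) N2.N1=(alive,v0) N2.N2=(alive,v0) N2.N3=(alive,v0) | N0.N0=(alive,v0) N0.N1=(alive,v0) N0.N2=(alive,v0) N0.N3=(alive,v0)
Op 6: gossip N3<->N0 -> N3.N0=(alive,v0) N3.N1=(alive,v1) N3.N2=(alive,v0) N3.N3=(alive,v0) | N0.N0=(alive,v0) N0.N1=(alive,v1) N0.N2=(alive,v0) N0.N3=(alive,v0)
Op 7: N3 marks N0=suspect -> (suspect,v1)
Op 8: N2 marks N0=suspect -> (suspect,v1)
Op 9: N1 marks N3=suspect -> (suspect,v1)
Op 10: gossip N1<->N0 -> N1.N0=(alive,v0) N1.N1=(alive,v1) N1.N2=(alive,v0) N1.N3=(suspect,v1) | N0.N0=(alive,v0) N0.N1=(alive,v1) N0.N2=(alive,v0) N0.N3=(suspect,v1)

Answer: N0=alive,0 N1=alive,1 N2=alive,0 N3=suspect,1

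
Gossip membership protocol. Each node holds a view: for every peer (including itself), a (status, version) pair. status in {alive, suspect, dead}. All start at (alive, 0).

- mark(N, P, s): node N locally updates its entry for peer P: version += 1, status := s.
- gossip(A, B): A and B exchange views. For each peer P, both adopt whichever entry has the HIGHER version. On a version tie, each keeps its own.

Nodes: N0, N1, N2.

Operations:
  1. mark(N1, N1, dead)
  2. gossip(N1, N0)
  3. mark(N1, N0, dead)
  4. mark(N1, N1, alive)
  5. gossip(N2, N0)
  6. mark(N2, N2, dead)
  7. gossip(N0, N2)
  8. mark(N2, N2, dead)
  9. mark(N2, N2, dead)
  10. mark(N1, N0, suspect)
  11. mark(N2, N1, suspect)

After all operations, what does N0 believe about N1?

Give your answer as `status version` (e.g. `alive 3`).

Answer: dead 1

Derivation:
Op 1: N1 marks N1=dead -> (dead,v1)
Op 2: gossip N1<->N0 -> N1.N0=(alive,v0) N1.N1=(dead,v1) N1.N2=(alive,v0) | N0.N0=(alive,v0) N0.N1=(dead,v1) N0.N2=(alive,v0)
Op 3: N1 marks N0=dead -> (dead,v1)
Op 4: N1 marks N1=alive -> (alive,v2)
Op 5: gossip N2<->N0 -> N2.N0=(alive,v0) N2.N1=(dead,v1) N2.N2=(alive,v0) | N0.N0=(alive,v0) N0.N1=(dead,v1) N0.N2=(alive,v0)
Op 6: N2 marks N2=dead -> (dead,v1)
Op 7: gossip N0<->N2 -> N0.N0=(alive,v0) N0.N1=(dead,v1) N0.N2=(dead,v1) | N2.N0=(alive,v0) N2.N1=(dead,v1) N2.N2=(dead,v1)
Op 8: N2 marks N2=dead -> (dead,v2)
Op 9: N2 marks N2=dead -> (dead,v3)
Op 10: N1 marks N0=suspect -> (suspect,v2)
Op 11: N2 marks N1=suspect -> (suspect,v2)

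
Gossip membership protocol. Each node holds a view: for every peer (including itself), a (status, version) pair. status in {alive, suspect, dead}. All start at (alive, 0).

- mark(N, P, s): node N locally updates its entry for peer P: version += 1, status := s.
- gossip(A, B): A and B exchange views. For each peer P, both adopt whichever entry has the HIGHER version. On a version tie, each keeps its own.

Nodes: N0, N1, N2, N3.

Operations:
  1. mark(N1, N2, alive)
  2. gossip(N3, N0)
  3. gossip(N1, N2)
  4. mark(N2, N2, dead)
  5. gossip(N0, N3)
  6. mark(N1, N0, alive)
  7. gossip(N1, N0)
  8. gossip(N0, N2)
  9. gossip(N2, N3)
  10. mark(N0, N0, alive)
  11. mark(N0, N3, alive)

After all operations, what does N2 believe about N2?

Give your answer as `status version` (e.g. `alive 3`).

Op 1: N1 marks N2=alive -> (alive,v1)
Op 2: gossip N3<->N0 -> N3.N0=(alive,v0) N3.N1=(alive,v0) N3.N2=(alive,v0) N3.N3=(alive,v0) | N0.N0=(alive,v0) N0.N1=(alive,v0) N0.N2=(alive,v0) N0.N3=(alive,v0)
Op 3: gossip N1<->N2 -> N1.N0=(alive,v0) N1.N1=(alive,v0) N1.N2=(alive,v1) N1.N3=(alive,v0) | N2.N0=(alive,v0) N2.N1=(alive,v0) N2.N2=(alive,v1) N2.N3=(alive,v0)
Op 4: N2 marks N2=dead -> (dead,v2)
Op 5: gossip N0<->N3 -> N0.N0=(alive,v0) N0.N1=(alive,v0) N0.N2=(alive,v0) N0.N3=(alive,v0) | N3.N0=(alive,v0) N3.N1=(alive,v0) N3.N2=(alive,v0) N3.N3=(alive,v0)
Op 6: N1 marks N0=alive -> (alive,v1)
Op 7: gossip N1<->N0 -> N1.N0=(alive,v1) N1.N1=(alive,v0) N1.N2=(alive,v1) N1.N3=(alive,v0) | N0.N0=(alive,v1) N0.N1=(alive,v0) N0.N2=(alive,v1) N0.N3=(alive,v0)
Op 8: gossip N0<->N2 -> N0.N0=(alive,v1) N0.N1=(alive,v0) N0.N2=(dead,v2) N0.N3=(alive,v0) | N2.N0=(alive,v1) N2.N1=(alive,v0) N2.N2=(dead,v2) N2.N3=(alive,v0)
Op 9: gossip N2<->N3 -> N2.N0=(alive,v1) N2.N1=(alive,v0) N2.N2=(dead,v2) N2.N3=(alive,v0) | N3.N0=(alive,v1) N3.N1=(alive,v0) N3.N2=(dead,v2) N3.N3=(alive,v0)
Op 10: N0 marks N0=alive -> (alive,v2)
Op 11: N0 marks N3=alive -> (alive,v1)

Answer: dead 2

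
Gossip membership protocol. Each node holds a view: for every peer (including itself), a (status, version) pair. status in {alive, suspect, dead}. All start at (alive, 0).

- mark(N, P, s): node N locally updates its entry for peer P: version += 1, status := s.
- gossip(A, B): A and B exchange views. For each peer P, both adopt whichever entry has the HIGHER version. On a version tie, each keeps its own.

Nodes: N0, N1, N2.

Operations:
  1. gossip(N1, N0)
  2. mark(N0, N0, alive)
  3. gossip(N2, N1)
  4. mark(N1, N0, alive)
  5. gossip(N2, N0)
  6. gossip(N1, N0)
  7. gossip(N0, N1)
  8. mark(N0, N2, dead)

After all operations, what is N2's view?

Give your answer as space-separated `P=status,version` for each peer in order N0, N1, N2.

Answer: N0=alive,1 N1=alive,0 N2=alive,0

Derivation:
Op 1: gossip N1<->N0 -> N1.N0=(alive,v0) N1.N1=(alive,v0) N1.N2=(alive,v0) | N0.N0=(alive,v0) N0.N1=(alive,v0) N0.N2=(alive,v0)
Op 2: N0 marks N0=alive -> (alive,v1)
Op 3: gossip N2<->N1 -> N2.N0=(alive,v0) N2.N1=(alive,v0) N2.N2=(alive,v0) | N1.N0=(alive,v0) N1.N1=(alive,v0) N1.N2=(alive,v0)
Op 4: N1 marks N0=alive -> (alive,v1)
Op 5: gossip N2<->N0 -> N2.N0=(alive,v1) N2.N1=(alive,v0) N2.N2=(alive,v0) | N0.N0=(alive,v1) N0.N1=(alive,v0) N0.N2=(alive,v0)
Op 6: gossip N1<->N0 -> N1.N0=(alive,v1) N1.N1=(alive,v0) N1.N2=(alive,v0) | N0.N0=(alive,v1) N0.N1=(alive,v0) N0.N2=(alive,v0)
Op 7: gossip N0<->N1 -> N0.N0=(alive,v1) N0.N1=(alive,v0) N0.N2=(alive,v0) | N1.N0=(alive,v1) N1.N1=(alive,v0) N1.N2=(alive,v0)
Op 8: N0 marks N2=dead -> (dead,v1)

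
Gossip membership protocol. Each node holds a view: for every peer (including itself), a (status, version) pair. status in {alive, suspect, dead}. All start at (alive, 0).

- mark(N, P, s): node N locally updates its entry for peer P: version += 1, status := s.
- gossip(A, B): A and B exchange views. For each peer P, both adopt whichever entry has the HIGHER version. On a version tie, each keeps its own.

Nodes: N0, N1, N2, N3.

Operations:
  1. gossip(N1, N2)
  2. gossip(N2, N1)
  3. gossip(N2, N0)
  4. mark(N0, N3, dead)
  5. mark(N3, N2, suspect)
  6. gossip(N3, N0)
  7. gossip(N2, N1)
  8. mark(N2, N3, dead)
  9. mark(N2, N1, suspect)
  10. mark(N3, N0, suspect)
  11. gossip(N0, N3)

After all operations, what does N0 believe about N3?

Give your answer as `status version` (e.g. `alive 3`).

Op 1: gossip N1<->N2 -> N1.N0=(alive,v0) N1.N1=(alive,v0) N1.N2=(alive,v0) N1.N3=(alive,v0) | N2.N0=(alive,v0) N2.N1=(alive,v0) N2.N2=(alive,v0) N2.N3=(alive,v0)
Op 2: gossip N2<->N1 -> N2.N0=(alive,v0) N2.N1=(alive,v0) N2.N2=(alive,v0) N2.N3=(alive,v0) | N1.N0=(alive,v0) N1.N1=(alive,v0) N1.N2=(alive,v0) N1.N3=(alive,v0)
Op 3: gossip N2<->N0 -> N2.N0=(alive,v0) N2.N1=(alive,v0) N2.N2=(alive,v0) N2.N3=(alive,v0) | N0.N0=(alive,v0) N0.N1=(alive,v0) N0.N2=(alive,v0) N0.N3=(alive,v0)
Op 4: N0 marks N3=dead -> (dead,v1)
Op 5: N3 marks N2=suspect -> (suspect,v1)
Op 6: gossip N3<->N0 -> N3.N0=(alive,v0) N3.N1=(alive,v0) N3.N2=(suspect,v1) N3.N3=(dead,v1) | N0.N0=(alive,v0) N0.N1=(alive,v0) N0.N2=(suspect,v1) N0.N3=(dead,v1)
Op 7: gossip N2<->N1 -> N2.N0=(alive,v0) N2.N1=(alive,v0) N2.N2=(alive,v0) N2.N3=(alive,v0) | N1.N0=(alive,v0) N1.N1=(alive,v0) N1.N2=(alive,v0) N1.N3=(alive,v0)
Op 8: N2 marks N3=dead -> (dead,v1)
Op 9: N2 marks N1=suspect -> (suspect,v1)
Op 10: N3 marks N0=suspect -> (suspect,v1)
Op 11: gossip N0<->N3 -> N0.N0=(suspect,v1) N0.N1=(alive,v0) N0.N2=(suspect,v1) N0.N3=(dead,v1) | N3.N0=(suspect,v1) N3.N1=(alive,v0) N3.N2=(suspect,v1) N3.N3=(dead,v1)

Answer: dead 1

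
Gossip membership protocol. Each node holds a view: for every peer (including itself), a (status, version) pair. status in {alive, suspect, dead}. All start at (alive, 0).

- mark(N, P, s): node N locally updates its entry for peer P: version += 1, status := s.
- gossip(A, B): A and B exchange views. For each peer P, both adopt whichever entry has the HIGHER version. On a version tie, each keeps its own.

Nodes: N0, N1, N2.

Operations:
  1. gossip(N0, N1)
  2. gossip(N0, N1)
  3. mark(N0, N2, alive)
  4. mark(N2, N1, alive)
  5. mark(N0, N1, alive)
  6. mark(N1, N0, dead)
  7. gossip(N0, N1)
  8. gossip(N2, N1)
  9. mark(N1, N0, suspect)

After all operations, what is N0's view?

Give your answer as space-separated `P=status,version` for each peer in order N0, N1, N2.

Op 1: gossip N0<->N1 -> N0.N0=(alive,v0) N0.N1=(alive,v0) N0.N2=(alive,v0) | N1.N0=(alive,v0) N1.N1=(alive,v0) N1.N2=(alive,v0)
Op 2: gossip N0<->N1 -> N0.N0=(alive,v0) N0.N1=(alive,v0) N0.N2=(alive,v0) | N1.N0=(alive,v0) N1.N1=(alive,v0) N1.N2=(alive,v0)
Op 3: N0 marks N2=alive -> (alive,v1)
Op 4: N2 marks N1=alive -> (alive,v1)
Op 5: N0 marks N1=alive -> (alive,v1)
Op 6: N1 marks N0=dead -> (dead,v1)
Op 7: gossip N0<->N1 -> N0.N0=(dead,v1) N0.N1=(alive,v1) N0.N2=(alive,v1) | N1.N0=(dead,v1) N1.N1=(alive,v1) N1.N2=(alive,v1)
Op 8: gossip N2<->N1 -> N2.N0=(dead,v1) N2.N1=(alive,v1) N2.N2=(alive,v1) | N1.N0=(dead,v1) N1.N1=(alive,v1) N1.N2=(alive,v1)
Op 9: N1 marks N0=suspect -> (suspect,v2)

Answer: N0=dead,1 N1=alive,1 N2=alive,1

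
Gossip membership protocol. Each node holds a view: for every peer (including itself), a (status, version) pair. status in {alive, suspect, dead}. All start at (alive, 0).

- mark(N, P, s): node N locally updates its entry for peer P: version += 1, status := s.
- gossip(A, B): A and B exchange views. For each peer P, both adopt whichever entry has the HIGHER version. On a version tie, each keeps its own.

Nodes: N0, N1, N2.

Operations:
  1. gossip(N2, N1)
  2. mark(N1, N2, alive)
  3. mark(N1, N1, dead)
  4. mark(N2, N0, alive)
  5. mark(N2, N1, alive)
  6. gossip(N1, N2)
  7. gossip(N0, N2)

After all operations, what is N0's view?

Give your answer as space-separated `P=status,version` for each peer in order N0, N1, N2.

Op 1: gossip N2<->N1 -> N2.N0=(alive,v0) N2.N1=(alive,v0) N2.N2=(alive,v0) | N1.N0=(alive,v0) N1.N1=(alive,v0) N1.N2=(alive,v0)
Op 2: N1 marks N2=alive -> (alive,v1)
Op 3: N1 marks N1=dead -> (dead,v1)
Op 4: N2 marks N0=alive -> (alive,v1)
Op 5: N2 marks N1=alive -> (alive,v1)
Op 6: gossip N1<->N2 -> N1.N0=(alive,v1) N1.N1=(dead,v1) N1.N2=(alive,v1) | N2.N0=(alive,v1) N2.N1=(alive,v1) N2.N2=(alive,v1)
Op 7: gossip N0<->N2 -> N0.N0=(alive,v1) N0.N1=(alive,v1) N0.N2=(alive,v1) | N2.N0=(alive,v1) N2.N1=(alive,v1) N2.N2=(alive,v1)

Answer: N0=alive,1 N1=alive,1 N2=alive,1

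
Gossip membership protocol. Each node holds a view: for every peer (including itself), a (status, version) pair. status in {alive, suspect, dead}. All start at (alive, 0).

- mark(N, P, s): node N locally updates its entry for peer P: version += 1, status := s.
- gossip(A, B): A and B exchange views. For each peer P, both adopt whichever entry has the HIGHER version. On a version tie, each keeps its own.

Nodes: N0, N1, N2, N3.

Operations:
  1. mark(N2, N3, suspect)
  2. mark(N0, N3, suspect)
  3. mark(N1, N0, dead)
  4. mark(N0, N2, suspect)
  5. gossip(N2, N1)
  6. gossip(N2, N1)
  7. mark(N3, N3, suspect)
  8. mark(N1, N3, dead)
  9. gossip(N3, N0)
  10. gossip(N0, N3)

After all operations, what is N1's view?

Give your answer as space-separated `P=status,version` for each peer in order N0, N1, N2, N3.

Answer: N0=dead,1 N1=alive,0 N2=alive,0 N3=dead,2

Derivation:
Op 1: N2 marks N3=suspect -> (suspect,v1)
Op 2: N0 marks N3=suspect -> (suspect,v1)
Op 3: N1 marks N0=dead -> (dead,v1)
Op 4: N0 marks N2=suspect -> (suspect,v1)
Op 5: gossip N2<->N1 -> N2.N0=(dead,v1) N2.N1=(alive,v0) N2.N2=(alive,v0) N2.N3=(suspect,v1) | N1.N0=(dead,v1) N1.N1=(alive,v0) N1.N2=(alive,v0) N1.N3=(suspect,v1)
Op 6: gossip N2<->N1 -> N2.N0=(dead,v1) N2.N1=(alive,v0) N2.N2=(alive,v0) N2.N3=(suspect,v1) | N1.N0=(dead,v1) N1.N1=(alive,v0) N1.N2=(alive,v0) N1.N3=(suspect,v1)
Op 7: N3 marks N3=suspect -> (suspect,v1)
Op 8: N1 marks N3=dead -> (dead,v2)
Op 9: gossip N3<->N0 -> N3.N0=(alive,v0) N3.N1=(alive,v0) N3.N2=(suspect,v1) N3.N3=(suspect,v1) | N0.N0=(alive,v0) N0.N1=(alive,v0) N0.N2=(suspect,v1) N0.N3=(suspect,v1)
Op 10: gossip N0<->N3 -> N0.N0=(alive,v0) N0.N1=(alive,v0) N0.N2=(suspect,v1) N0.N3=(suspect,v1) | N3.N0=(alive,v0) N3.N1=(alive,v0) N3.N2=(suspect,v1) N3.N3=(suspect,v1)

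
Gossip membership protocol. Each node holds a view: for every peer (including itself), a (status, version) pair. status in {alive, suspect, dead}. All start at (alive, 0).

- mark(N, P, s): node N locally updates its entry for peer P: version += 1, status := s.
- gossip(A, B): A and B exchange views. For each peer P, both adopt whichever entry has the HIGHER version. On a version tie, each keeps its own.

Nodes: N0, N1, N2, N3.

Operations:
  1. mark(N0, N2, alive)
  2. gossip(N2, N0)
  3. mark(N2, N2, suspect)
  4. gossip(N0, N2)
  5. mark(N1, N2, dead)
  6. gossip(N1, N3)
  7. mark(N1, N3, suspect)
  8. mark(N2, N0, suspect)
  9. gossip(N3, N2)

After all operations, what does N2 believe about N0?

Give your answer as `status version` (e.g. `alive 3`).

Op 1: N0 marks N2=alive -> (alive,v1)
Op 2: gossip N2<->N0 -> N2.N0=(alive,v0) N2.N1=(alive,v0) N2.N2=(alive,v1) N2.N3=(alive,v0) | N0.N0=(alive,v0) N0.N1=(alive,v0) N0.N2=(alive,v1) N0.N3=(alive,v0)
Op 3: N2 marks N2=suspect -> (suspect,v2)
Op 4: gossip N0<->N2 -> N0.N0=(alive,v0) N0.N1=(alive,v0) N0.N2=(suspect,v2) N0.N3=(alive,v0) | N2.N0=(alive,v0) N2.N1=(alive,v0) N2.N2=(suspect,v2) N2.N3=(alive,v0)
Op 5: N1 marks N2=dead -> (dead,v1)
Op 6: gossip N1<->N3 -> N1.N0=(alive,v0) N1.N1=(alive,v0) N1.N2=(dead,v1) N1.N3=(alive,v0) | N3.N0=(alive,v0) N3.N1=(alive,v0) N3.N2=(dead,v1) N3.N3=(alive,v0)
Op 7: N1 marks N3=suspect -> (suspect,v1)
Op 8: N2 marks N0=suspect -> (suspect,v1)
Op 9: gossip N3<->N2 -> N3.N0=(suspect,v1) N3.N1=(alive,v0) N3.N2=(suspect,v2) N3.N3=(alive,v0) | N2.N0=(suspect,v1) N2.N1=(alive,v0) N2.N2=(suspect,v2) N2.N3=(alive,v0)

Answer: suspect 1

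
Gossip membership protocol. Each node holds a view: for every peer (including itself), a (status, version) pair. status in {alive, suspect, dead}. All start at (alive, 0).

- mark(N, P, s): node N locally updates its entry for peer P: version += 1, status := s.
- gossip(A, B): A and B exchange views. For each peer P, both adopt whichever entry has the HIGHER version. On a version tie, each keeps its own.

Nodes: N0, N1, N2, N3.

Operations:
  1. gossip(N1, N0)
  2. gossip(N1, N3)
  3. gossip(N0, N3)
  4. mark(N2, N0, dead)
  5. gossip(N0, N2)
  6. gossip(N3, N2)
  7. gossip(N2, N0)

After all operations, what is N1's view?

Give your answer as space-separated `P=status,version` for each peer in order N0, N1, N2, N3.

Answer: N0=alive,0 N1=alive,0 N2=alive,0 N3=alive,0

Derivation:
Op 1: gossip N1<->N0 -> N1.N0=(alive,v0) N1.N1=(alive,v0) N1.N2=(alive,v0) N1.N3=(alive,v0) | N0.N0=(alive,v0) N0.N1=(alive,v0) N0.N2=(alive,v0) N0.N3=(alive,v0)
Op 2: gossip N1<->N3 -> N1.N0=(alive,v0) N1.N1=(alive,v0) N1.N2=(alive,v0) N1.N3=(alive,v0) | N3.N0=(alive,v0) N3.N1=(alive,v0) N3.N2=(alive,v0) N3.N3=(alive,v0)
Op 3: gossip N0<->N3 -> N0.N0=(alive,v0) N0.N1=(alive,v0) N0.N2=(alive,v0) N0.N3=(alive,v0) | N3.N0=(alive,v0) N3.N1=(alive,v0) N3.N2=(alive,v0) N3.N3=(alive,v0)
Op 4: N2 marks N0=dead -> (dead,v1)
Op 5: gossip N0<->N2 -> N0.N0=(dead,v1) N0.N1=(alive,v0) N0.N2=(alive,v0) N0.N3=(alive,v0) | N2.N0=(dead,v1) N2.N1=(alive,v0) N2.N2=(alive,v0) N2.N3=(alive,v0)
Op 6: gossip N3<->N2 -> N3.N0=(dead,v1) N3.N1=(alive,v0) N3.N2=(alive,v0) N3.N3=(alive,v0) | N2.N0=(dead,v1) N2.N1=(alive,v0) N2.N2=(alive,v0) N2.N3=(alive,v0)
Op 7: gossip N2<->N0 -> N2.N0=(dead,v1) N2.N1=(alive,v0) N2.N2=(alive,v0) N2.N3=(alive,v0) | N0.N0=(dead,v1) N0.N1=(alive,v0) N0.N2=(alive,v0) N0.N3=(alive,v0)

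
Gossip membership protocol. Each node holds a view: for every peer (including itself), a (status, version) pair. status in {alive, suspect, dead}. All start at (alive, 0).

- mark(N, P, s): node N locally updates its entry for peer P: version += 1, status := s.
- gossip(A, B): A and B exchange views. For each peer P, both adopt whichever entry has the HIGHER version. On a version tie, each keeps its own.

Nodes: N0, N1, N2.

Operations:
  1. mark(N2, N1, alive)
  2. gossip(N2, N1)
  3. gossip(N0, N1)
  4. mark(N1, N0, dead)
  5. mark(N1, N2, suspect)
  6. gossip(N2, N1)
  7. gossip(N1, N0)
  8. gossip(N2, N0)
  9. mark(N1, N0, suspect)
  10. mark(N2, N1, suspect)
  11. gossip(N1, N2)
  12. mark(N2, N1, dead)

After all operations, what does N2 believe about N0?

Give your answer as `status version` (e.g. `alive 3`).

Answer: suspect 2

Derivation:
Op 1: N2 marks N1=alive -> (alive,v1)
Op 2: gossip N2<->N1 -> N2.N0=(alive,v0) N2.N1=(alive,v1) N2.N2=(alive,v0) | N1.N0=(alive,v0) N1.N1=(alive,v1) N1.N2=(alive,v0)
Op 3: gossip N0<->N1 -> N0.N0=(alive,v0) N0.N1=(alive,v1) N0.N2=(alive,v0) | N1.N0=(alive,v0) N1.N1=(alive,v1) N1.N2=(alive,v0)
Op 4: N1 marks N0=dead -> (dead,v1)
Op 5: N1 marks N2=suspect -> (suspect,v1)
Op 6: gossip N2<->N1 -> N2.N0=(dead,v1) N2.N1=(alive,v1) N2.N2=(suspect,v1) | N1.N0=(dead,v1) N1.N1=(alive,v1) N1.N2=(suspect,v1)
Op 7: gossip N1<->N0 -> N1.N0=(dead,v1) N1.N1=(alive,v1) N1.N2=(suspect,v1) | N0.N0=(dead,v1) N0.N1=(alive,v1) N0.N2=(suspect,v1)
Op 8: gossip N2<->N0 -> N2.N0=(dead,v1) N2.N1=(alive,v1) N2.N2=(suspect,v1) | N0.N0=(dead,v1) N0.N1=(alive,v1) N0.N2=(suspect,v1)
Op 9: N1 marks N0=suspect -> (suspect,v2)
Op 10: N2 marks N1=suspect -> (suspect,v2)
Op 11: gossip N1<->N2 -> N1.N0=(suspect,v2) N1.N1=(suspect,v2) N1.N2=(suspect,v1) | N2.N0=(suspect,v2) N2.N1=(suspect,v2) N2.N2=(suspect,v1)
Op 12: N2 marks N1=dead -> (dead,v3)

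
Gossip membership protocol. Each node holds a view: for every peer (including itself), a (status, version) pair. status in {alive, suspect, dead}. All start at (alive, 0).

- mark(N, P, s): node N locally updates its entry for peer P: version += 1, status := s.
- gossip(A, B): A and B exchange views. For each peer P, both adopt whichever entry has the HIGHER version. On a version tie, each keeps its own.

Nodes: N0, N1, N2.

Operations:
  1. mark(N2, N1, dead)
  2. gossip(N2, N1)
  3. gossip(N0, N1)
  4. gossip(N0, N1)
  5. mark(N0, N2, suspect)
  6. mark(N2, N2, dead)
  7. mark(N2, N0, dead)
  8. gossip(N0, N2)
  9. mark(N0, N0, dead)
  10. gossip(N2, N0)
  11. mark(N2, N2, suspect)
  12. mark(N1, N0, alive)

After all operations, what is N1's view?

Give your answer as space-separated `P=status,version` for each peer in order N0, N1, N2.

Answer: N0=alive,1 N1=dead,1 N2=alive,0

Derivation:
Op 1: N2 marks N1=dead -> (dead,v1)
Op 2: gossip N2<->N1 -> N2.N0=(alive,v0) N2.N1=(dead,v1) N2.N2=(alive,v0) | N1.N0=(alive,v0) N1.N1=(dead,v1) N1.N2=(alive,v0)
Op 3: gossip N0<->N1 -> N0.N0=(alive,v0) N0.N1=(dead,v1) N0.N2=(alive,v0) | N1.N0=(alive,v0) N1.N1=(dead,v1) N1.N2=(alive,v0)
Op 4: gossip N0<->N1 -> N0.N0=(alive,v0) N0.N1=(dead,v1) N0.N2=(alive,v0) | N1.N0=(alive,v0) N1.N1=(dead,v1) N1.N2=(alive,v0)
Op 5: N0 marks N2=suspect -> (suspect,v1)
Op 6: N2 marks N2=dead -> (dead,v1)
Op 7: N2 marks N0=dead -> (dead,v1)
Op 8: gossip N0<->N2 -> N0.N0=(dead,v1) N0.N1=(dead,v1) N0.N2=(suspect,v1) | N2.N0=(dead,v1) N2.N1=(dead,v1) N2.N2=(dead,v1)
Op 9: N0 marks N0=dead -> (dead,v2)
Op 10: gossip N2<->N0 -> N2.N0=(dead,v2) N2.N1=(dead,v1) N2.N2=(dead,v1) | N0.N0=(dead,v2) N0.N1=(dead,v1) N0.N2=(suspect,v1)
Op 11: N2 marks N2=suspect -> (suspect,v2)
Op 12: N1 marks N0=alive -> (alive,v1)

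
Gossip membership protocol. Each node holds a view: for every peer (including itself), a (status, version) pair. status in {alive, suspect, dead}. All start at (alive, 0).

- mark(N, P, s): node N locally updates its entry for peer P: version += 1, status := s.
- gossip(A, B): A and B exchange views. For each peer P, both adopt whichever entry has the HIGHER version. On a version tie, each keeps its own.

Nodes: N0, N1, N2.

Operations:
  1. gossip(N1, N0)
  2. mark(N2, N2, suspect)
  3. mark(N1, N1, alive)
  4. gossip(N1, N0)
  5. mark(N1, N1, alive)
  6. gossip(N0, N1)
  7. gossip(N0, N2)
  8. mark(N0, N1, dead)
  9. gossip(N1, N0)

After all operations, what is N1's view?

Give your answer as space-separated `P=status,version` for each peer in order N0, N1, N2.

Answer: N0=alive,0 N1=dead,3 N2=suspect,1

Derivation:
Op 1: gossip N1<->N0 -> N1.N0=(alive,v0) N1.N1=(alive,v0) N1.N2=(alive,v0) | N0.N0=(alive,v0) N0.N1=(alive,v0) N0.N2=(alive,v0)
Op 2: N2 marks N2=suspect -> (suspect,v1)
Op 3: N1 marks N1=alive -> (alive,v1)
Op 4: gossip N1<->N0 -> N1.N0=(alive,v0) N1.N1=(alive,v1) N1.N2=(alive,v0) | N0.N0=(alive,v0) N0.N1=(alive,v1) N0.N2=(alive,v0)
Op 5: N1 marks N1=alive -> (alive,v2)
Op 6: gossip N0<->N1 -> N0.N0=(alive,v0) N0.N1=(alive,v2) N0.N2=(alive,v0) | N1.N0=(alive,v0) N1.N1=(alive,v2) N1.N2=(alive,v0)
Op 7: gossip N0<->N2 -> N0.N0=(alive,v0) N0.N1=(alive,v2) N0.N2=(suspect,v1) | N2.N0=(alive,v0) N2.N1=(alive,v2) N2.N2=(suspect,v1)
Op 8: N0 marks N1=dead -> (dead,v3)
Op 9: gossip N1<->N0 -> N1.N0=(alive,v0) N1.N1=(dead,v3) N1.N2=(suspect,v1) | N0.N0=(alive,v0) N0.N1=(dead,v3) N0.N2=(suspect,v1)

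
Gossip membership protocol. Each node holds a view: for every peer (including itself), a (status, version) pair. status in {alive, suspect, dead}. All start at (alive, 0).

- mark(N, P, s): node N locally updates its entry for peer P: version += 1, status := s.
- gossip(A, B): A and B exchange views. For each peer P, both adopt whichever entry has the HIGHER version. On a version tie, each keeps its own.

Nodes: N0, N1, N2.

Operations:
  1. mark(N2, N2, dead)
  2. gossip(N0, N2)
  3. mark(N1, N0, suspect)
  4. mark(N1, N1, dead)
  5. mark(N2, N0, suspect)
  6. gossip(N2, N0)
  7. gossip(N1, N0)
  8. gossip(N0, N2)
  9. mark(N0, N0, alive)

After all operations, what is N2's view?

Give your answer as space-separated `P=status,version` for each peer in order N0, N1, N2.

Op 1: N2 marks N2=dead -> (dead,v1)
Op 2: gossip N0<->N2 -> N0.N0=(alive,v0) N0.N1=(alive,v0) N0.N2=(dead,v1) | N2.N0=(alive,v0) N2.N1=(alive,v0) N2.N2=(dead,v1)
Op 3: N1 marks N0=suspect -> (suspect,v1)
Op 4: N1 marks N1=dead -> (dead,v1)
Op 5: N2 marks N0=suspect -> (suspect,v1)
Op 6: gossip N2<->N0 -> N2.N0=(suspect,v1) N2.N1=(alive,v0) N2.N2=(dead,v1) | N0.N0=(suspect,v1) N0.N1=(alive,v0) N0.N2=(dead,v1)
Op 7: gossip N1<->N0 -> N1.N0=(suspect,v1) N1.N1=(dead,v1) N1.N2=(dead,v1) | N0.N0=(suspect,v1) N0.N1=(dead,v1) N0.N2=(dead,v1)
Op 8: gossip N0<->N2 -> N0.N0=(suspect,v1) N0.N1=(dead,v1) N0.N2=(dead,v1) | N2.N0=(suspect,v1) N2.N1=(dead,v1) N2.N2=(dead,v1)
Op 9: N0 marks N0=alive -> (alive,v2)

Answer: N0=suspect,1 N1=dead,1 N2=dead,1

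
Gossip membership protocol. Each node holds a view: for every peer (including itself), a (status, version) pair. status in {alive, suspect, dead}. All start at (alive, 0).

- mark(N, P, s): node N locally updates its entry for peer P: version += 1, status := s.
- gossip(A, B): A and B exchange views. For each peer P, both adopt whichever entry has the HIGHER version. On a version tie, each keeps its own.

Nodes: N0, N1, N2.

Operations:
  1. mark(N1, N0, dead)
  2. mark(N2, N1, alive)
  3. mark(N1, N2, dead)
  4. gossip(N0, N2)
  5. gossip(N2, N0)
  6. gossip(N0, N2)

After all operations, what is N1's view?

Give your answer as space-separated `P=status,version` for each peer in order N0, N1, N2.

Answer: N0=dead,1 N1=alive,0 N2=dead,1

Derivation:
Op 1: N1 marks N0=dead -> (dead,v1)
Op 2: N2 marks N1=alive -> (alive,v1)
Op 3: N1 marks N2=dead -> (dead,v1)
Op 4: gossip N0<->N2 -> N0.N0=(alive,v0) N0.N1=(alive,v1) N0.N2=(alive,v0) | N2.N0=(alive,v0) N2.N1=(alive,v1) N2.N2=(alive,v0)
Op 5: gossip N2<->N0 -> N2.N0=(alive,v0) N2.N1=(alive,v1) N2.N2=(alive,v0) | N0.N0=(alive,v0) N0.N1=(alive,v1) N0.N2=(alive,v0)
Op 6: gossip N0<->N2 -> N0.N0=(alive,v0) N0.N1=(alive,v1) N0.N2=(alive,v0) | N2.N0=(alive,v0) N2.N1=(alive,v1) N2.N2=(alive,v0)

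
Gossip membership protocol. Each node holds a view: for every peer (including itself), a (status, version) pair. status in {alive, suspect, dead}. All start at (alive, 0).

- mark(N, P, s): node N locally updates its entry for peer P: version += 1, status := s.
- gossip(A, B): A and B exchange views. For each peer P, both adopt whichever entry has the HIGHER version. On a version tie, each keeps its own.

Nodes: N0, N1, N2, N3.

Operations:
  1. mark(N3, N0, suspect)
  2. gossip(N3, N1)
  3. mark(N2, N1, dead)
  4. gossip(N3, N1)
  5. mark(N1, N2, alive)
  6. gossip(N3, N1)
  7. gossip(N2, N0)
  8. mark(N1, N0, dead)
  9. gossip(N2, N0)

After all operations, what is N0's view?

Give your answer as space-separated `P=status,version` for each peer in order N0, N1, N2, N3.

Op 1: N3 marks N0=suspect -> (suspect,v1)
Op 2: gossip N3<->N1 -> N3.N0=(suspect,v1) N3.N1=(alive,v0) N3.N2=(alive,v0) N3.N3=(alive,v0) | N1.N0=(suspect,v1) N1.N1=(alive,v0) N1.N2=(alive,v0) N1.N3=(alive,v0)
Op 3: N2 marks N1=dead -> (dead,v1)
Op 4: gossip N3<->N1 -> N3.N0=(suspect,v1) N3.N1=(alive,v0) N3.N2=(alive,v0) N3.N3=(alive,v0) | N1.N0=(suspect,v1) N1.N1=(alive,v0) N1.N2=(alive,v0) N1.N3=(alive,v0)
Op 5: N1 marks N2=alive -> (alive,v1)
Op 6: gossip N3<->N1 -> N3.N0=(suspect,v1) N3.N1=(alive,v0) N3.N2=(alive,v1) N3.N3=(alive,v0) | N1.N0=(suspect,v1) N1.N1=(alive,v0) N1.N2=(alive,v1) N1.N3=(alive,v0)
Op 7: gossip N2<->N0 -> N2.N0=(alive,v0) N2.N1=(dead,v1) N2.N2=(alive,v0) N2.N3=(alive,v0) | N0.N0=(alive,v0) N0.N1=(dead,v1) N0.N2=(alive,v0) N0.N3=(alive,v0)
Op 8: N1 marks N0=dead -> (dead,v2)
Op 9: gossip N2<->N0 -> N2.N0=(alive,v0) N2.N1=(dead,v1) N2.N2=(alive,v0) N2.N3=(alive,v0) | N0.N0=(alive,v0) N0.N1=(dead,v1) N0.N2=(alive,v0) N0.N3=(alive,v0)

Answer: N0=alive,0 N1=dead,1 N2=alive,0 N3=alive,0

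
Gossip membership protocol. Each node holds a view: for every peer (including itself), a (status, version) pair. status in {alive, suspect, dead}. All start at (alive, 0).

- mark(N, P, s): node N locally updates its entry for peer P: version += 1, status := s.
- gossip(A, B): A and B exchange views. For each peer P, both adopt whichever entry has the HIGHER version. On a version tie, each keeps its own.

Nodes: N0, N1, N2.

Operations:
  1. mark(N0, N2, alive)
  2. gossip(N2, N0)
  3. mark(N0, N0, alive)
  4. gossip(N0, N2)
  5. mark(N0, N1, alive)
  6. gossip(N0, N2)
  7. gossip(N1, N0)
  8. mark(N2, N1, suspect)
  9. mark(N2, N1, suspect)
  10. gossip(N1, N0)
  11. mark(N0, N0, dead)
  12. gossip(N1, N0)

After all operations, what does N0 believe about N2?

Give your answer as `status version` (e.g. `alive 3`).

Answer: alive 1

Derivation:
Op 1: N0 marks N2=alive -> (alive,v1)
Op 2: gossip N2<->N0 -> N2.N0=(alive,v0) N2.N1=(alive,v0) N2.N2=(alive,v1) | N0.N0=(alive,v0) N0.N1=(alive,v0) N0.N2=(alive,v1)
Op 3: N0 marks N0=alive -> (alive,v1)
Op 4: gossip N0<->N2 -> N0.N0=(alive,v1) N0.N1=(alive,v0) N0.N2=(alive,v1) | N2.N0=(alive,v1) N2.N1=(alive,v0) N2.N2=(alive,v1)
Op 5: N0 marks N1=alive -> (alive,v1)
Op 6: gossip N0<->N2 -> N0.N0=(alive,v1) N0.N1=(alive,v1) N0.N2=(alive,v1) | N2.N0=(alive,v1) N2.N1=(alive,v1) N2.N2=(alive,v1)
Op 7: gossip N1<->N0 -> N1.N0=(alive,v1) N1.N1=(alive,v1) N1.N2=(alive,v1) | N0.N0=(alive,v1) N0.N1=(alive,v1) N0.N2=(alive,v1)
Op 8: N2 marks N1=suspect -> (suspect,v2)
Op 9: N2 marks N1=suspect -> (suspect,v3)
Op 10: gossip N1<->N0 -> N1.N0=(alive,v1) N1.N1=(alive,v1) N1.N2=(alive,v1) | N0.N0=(alive,v1) N0.N1=(alive,v1) N0.N2=(alive,v1)
Op 11: N0 marks N0=dead -> (dead,v2)
Op 12: gossip N1<->N0 -> N1.N0=(dead,v2) N1.N1=(alive,v1) N1.N2=(alive,v1) | N0.N0=(dead,v2) N0.N1=(alive,v1) N0.N2=(alive,v1)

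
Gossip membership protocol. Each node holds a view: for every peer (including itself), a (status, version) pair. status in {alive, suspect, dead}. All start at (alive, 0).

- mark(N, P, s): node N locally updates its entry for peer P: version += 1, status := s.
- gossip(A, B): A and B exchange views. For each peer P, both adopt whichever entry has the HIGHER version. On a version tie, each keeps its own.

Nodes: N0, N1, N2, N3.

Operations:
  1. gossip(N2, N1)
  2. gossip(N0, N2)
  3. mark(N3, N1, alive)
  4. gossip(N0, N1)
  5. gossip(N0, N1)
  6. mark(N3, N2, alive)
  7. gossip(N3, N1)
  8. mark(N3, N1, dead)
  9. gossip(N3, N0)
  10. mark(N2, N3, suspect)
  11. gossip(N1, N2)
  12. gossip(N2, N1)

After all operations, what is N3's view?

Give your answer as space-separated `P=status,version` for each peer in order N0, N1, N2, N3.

Op 1: gossip N2<->N1 -> N2.N0=(alive,v0) N2.N1=(alive,v0) N2.N2=(alive,v0) N2.N3=(alive,v0) | N1.N0=(alive,v0) N1.N1=(alive,v0) N1.N2=(alive,v0) N1.N3=(alive,v0)
Op 2: gossip N0<->N2 -> N0.N0=(alive,v0) N0.N1=(alive,v0) N0.N2=(alive,v0) N0.N3=(alive,v0) | N2.N0=(alive,v0) N2.N1=(alive,v0) N2.N2=(alive,v0) N2.N3=(alive,v0)
Op 3: N3 marks N1=alive -> (alive,v1)
Op 4: gossip N0<->N1 -> N0.N0=(alive,v0) N0.N1=(alive,v0) N0.N2=(alive,v0) N0.N3=(alive,v0) | N1.N0=(alive,v0) N1.N1=(alive,v0) N1.N2=(alive,v0) N1.N3=(alive,v0)
Op 5: gossip N0<->N1 -> N0.N0=(alive,v0) N0.N1=(alive,v0) N0.N2=(alive,v0) N0.N3=(alive,v0) | N1.N0=(alive,v0) N1.N1=(alive,v0) N1.N2=(alive,v0) N1.N3=(alive,v0)
Op 6: N3 marks N2=alive -> (alive,v1)
Op 7: gossip N3<->N1 -> N3.N0=(alive,v0) N3.N1=(alive,v1) N3.N2=(alive,v1) N3.N3=(alive,v0) | N1.N0=(alive,v0) N1.N1=(alive,v1) N1.N2=(alive,v1) N1.N3=(alive,v0)
Op 8: N3 marks N1=dead -> (dead,v2)
Op 9: gossip N3<->N0 -> N3.N0=(alive,v0) N3.N1=(dead,v2) N3.N2=(alive,v1) N3.N3=(alive,v0) | N0.N0=(alive,v0) N0.N1=(dead,v2) N0.N2=(alive,v1) N0.N3=(alive,v0)
Op 10: N2 marks N3=suspect -> (suspect,v1)
Op 11: gossip N1<->N2 -> N1.N0=(alive,v0) N1.N1=(alive,v1) N1.N2=(alive,v1) N1.N3=(suspect,v1) | N2.N0=(alive,v0) N2.N1=(alive,v1) N2.N2=(alive,v1) N2.N3=(suspect,v1)
Op 12: gossip N2<->N1 -> N2.N0=(alive,v0) N2.N1=(alive,v1) N2.N2=(alive,v1) N2.N3=(suspect,v1) | N1.N0=(alive,v0) N1.N1=(alive,v1) N1.N2=(alive,v1) N1.N3=(suspect,v1)

Answer: N0=alive,0 N1=dead,2 N2=alive,1 N3=alive,0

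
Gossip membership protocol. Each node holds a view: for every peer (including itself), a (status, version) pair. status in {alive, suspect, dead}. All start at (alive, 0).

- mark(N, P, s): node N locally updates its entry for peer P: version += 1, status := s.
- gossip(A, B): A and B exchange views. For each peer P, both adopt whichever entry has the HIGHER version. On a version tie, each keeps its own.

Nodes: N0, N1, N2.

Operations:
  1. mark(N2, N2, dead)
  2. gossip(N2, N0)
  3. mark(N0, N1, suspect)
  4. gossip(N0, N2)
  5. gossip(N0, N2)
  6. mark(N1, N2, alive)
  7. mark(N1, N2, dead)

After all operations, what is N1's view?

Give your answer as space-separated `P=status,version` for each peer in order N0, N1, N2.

Answer: N0=alive,0 N1=alive,0 N2=dead,2

Derivation:
Op 1: N2 marks N2=dead -> (dead,v1)
Op 2: gossip N2<->N0 -> N2.N0=(alive,v0) N2.N1=(alive,v0) N2.N2=(dead,v1) | N0.N0=(alive,v0) N0.N1=(alive,v0) N0.N2=(dead,v1)
Op 3: N0 marks N1=suspect -> (suspect,v1)
Op 4: gossip N0<->N2 -> N0.N0=(alive,v0) N0.N1=(suspect,v1) N0.N2=(dead,v1) | N2.N0=(alive,v0) N2.N1=(suspect,v1) N2.N2=(dead,v1)
Op 5: gossip N0<->N2 -> N0.N0=(alive,v0) N0.N1=(suspect,v1) N0.N2=(dead,v1) | N2.N0=(alive,v0) N2.N1=(suspect,v1) N2.N2=(dead,v1)
Op 6: N1 marks N2=alive -> (alive,v1)
Op 7: N1 marks N2=dead -> (dead,v2)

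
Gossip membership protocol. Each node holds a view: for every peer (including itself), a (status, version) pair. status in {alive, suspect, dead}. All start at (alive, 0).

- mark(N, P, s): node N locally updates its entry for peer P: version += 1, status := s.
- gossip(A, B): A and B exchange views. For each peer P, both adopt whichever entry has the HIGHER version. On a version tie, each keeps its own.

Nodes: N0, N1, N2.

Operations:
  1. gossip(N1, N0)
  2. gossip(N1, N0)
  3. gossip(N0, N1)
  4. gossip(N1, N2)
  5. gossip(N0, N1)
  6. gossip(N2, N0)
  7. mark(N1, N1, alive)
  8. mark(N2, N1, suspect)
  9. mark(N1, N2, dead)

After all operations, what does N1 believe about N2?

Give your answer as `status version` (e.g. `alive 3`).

Op 1: gossip N1<->N0 -> N1.N0=(alive,v0) N1.N1=(alive,v0) N1.N2=(alive,v0) | N0.N0=(alive,v0) N0.N1=(alive,v0) N0.N2=(alive,v0)
Op 2: gossip N1<->N0 -> N1.N0=(alive,v0) N1.N1=(alive,v0) N1.N2=(alive,v0) | N0.N0=(alive,v0) N0.N1=(alive,v0) N0.N2=(alive,v0)
Op 3: gossip N0<->N1 -> N0.N0=(alive,v0) N0.N1=(alive,v0) N0.N2=(alive,v0) | N1.N0=(alive,v0) N1.N1=(alive,v0) N1.N2=(alive,v0)
Op 4: gossip N1<->N2 -> N1.N0=(alive,v0) N1.N1=(alive,v0) N1.N2=(alive,v0) | N2.N0=(alive,v0) N2.N1=(alive,v0) N2.N2=(alive,v0)
Op 5: gossip N0<->N1 -> N0.N0=(alive,v0) N0.N1=(alive,v0) N0.N2=(alive,v0) | N1.N0=(alive,v0) N1.N1=(alive,v0) N1.N2=(alive,v0)
Op 6: gossip N2<->N0 -> N2.N0=(alive,v0) N2.N1=(alive,v0) N2.N2=(alive,v0) | N0.N0=(alive,v0) N0.N1=(alive,v0) N0.N2=(alive,v0)
Op 7: N1 marks N1=alive -> (alive,v1)
Op 8: N2 marks N1=suspect -> (suspect,v1)
Op 9: N1 marks N2=dead -> (dead,v1)

Answer: dead 1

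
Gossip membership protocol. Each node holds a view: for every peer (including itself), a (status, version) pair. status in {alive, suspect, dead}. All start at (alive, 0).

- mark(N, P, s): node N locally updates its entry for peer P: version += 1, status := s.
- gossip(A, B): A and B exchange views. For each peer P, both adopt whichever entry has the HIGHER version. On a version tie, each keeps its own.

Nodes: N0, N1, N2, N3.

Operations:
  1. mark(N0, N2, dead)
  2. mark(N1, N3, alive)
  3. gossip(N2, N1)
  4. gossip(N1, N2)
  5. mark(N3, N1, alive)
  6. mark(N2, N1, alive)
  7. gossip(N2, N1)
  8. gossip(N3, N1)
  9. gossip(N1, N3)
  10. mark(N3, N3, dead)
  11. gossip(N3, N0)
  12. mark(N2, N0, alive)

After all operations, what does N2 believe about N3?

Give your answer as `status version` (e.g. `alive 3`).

Answer: alive 1

Derivation:
Op 1: N0 marks N2=dead -> (dead,v1)
Op 2: N1 marks N3=alive -> (alive,v1)
Op 3: gossip N2<->N1 -> N2.N0=(alive,v0) N2.N1=(alive,v0) N2.N2=(alive,v0) N2.N3=(alive,v1) | N1.N0=(alive,v0) N1.N1=(alive,v0) N1.N2=(alive,v0) N1.N3=(alive,v1)
Op 4: gossip N1<->N2 -> N1.N0=(alive,v0) N1.N1=(alive,v0) N1.N2=(alive,v0) N1.N3=(alive,v1) | N2.N0=(alive,v0) N2.N1=(alive,v0) N2.N2=(alive,v0) N2.N3=(alive,v1)
Op 5: N3 marks N1=alive -> (alive,v1)
Op 6: N2 marks N1=alive -> (alive,v1)
Op 7: gossip N2<->N1 -> N2.N0=(alive,v0) N2.N1=(alive,v1) N2.N2=(alive,v0) N2.N3=(alive,v1) | N1.N0=(alive,v0) N1.N1=(alive,v1) N1.N2=(alive,v0) N1.N3=(alive,v1)
Op 8: gossip N3<->N1 -> N3.N0=(alive,v0) N3.N1=(alive,v1) N3.N2=(alive,v0) N3.N3=(alive,v1) | N1.N0=(alive,v0) N1.N1=(alive,v1) N1.N2=(alive,v0) N1.N3=(alive,v1)
Op 9: gossip N1<->N3 -> N1.N0=(alive,v0) N1.N1=(alive,v1) N1.N2=(alive,v0) N1.N3=(alive,v1) | N3.N0=(alive,v0) N3.N1=(alive,v1) N3.N2=(alive,v0) N3.N3=(alive,v1)
Op 10: N3 marks N3=dead -> (dead,v2)
Op 11: gossip N3<->N0 -> N3.N0=(alive,v0) N3.N1=(alive,v1) N3.N2=(dead,v1) N3.N3=(dead,v2) | N0.N0=(alive,v0) N0.N1=(alive,v1) N0.N2=(dead,v1) N0.N3=(dead,v2)
Op 12: N2 marks N0=alive -> (alive,v1)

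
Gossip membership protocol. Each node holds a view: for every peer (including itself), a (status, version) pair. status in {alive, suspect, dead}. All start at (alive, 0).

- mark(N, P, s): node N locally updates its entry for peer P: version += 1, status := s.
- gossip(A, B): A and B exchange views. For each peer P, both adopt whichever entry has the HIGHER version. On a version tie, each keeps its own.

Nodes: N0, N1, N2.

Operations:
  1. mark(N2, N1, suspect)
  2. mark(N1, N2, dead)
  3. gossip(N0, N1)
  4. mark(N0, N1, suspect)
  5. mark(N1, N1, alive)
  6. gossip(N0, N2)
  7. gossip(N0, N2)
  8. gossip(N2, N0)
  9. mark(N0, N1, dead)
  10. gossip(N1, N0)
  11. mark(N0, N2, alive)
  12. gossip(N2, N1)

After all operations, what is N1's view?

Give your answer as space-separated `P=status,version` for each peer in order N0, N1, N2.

Op 1: N2 marks N1=suspect -> (suspect,v1)
Op 2: N1 marks N2=dead -> (dead,v1)
Op 3: gossip N0<->N1 -> N0.N0=(alive,v0) N0.N1=(alive,v0) N0.N2=(dead,v1) | N1.N0=(alive,v0) N1.N1=(alive,v0) N1.N2=(dead,v1)
Op 4: N0 marks N1=suspect -> (suspect,v1)
Op 5: N1 marks N1=alive -> (alive,v1)
Op 6: gossip N0<->N2 -> N0.N0=(alive,v0) N0.N1=(suspect,v1) N0.N2=(dead,v1) | N2.N0=(alive,v0) N2.N1=(suspect,v1) N2.N2=(dead,v1)
Op 7: gossip N0<->N2 -> N0.N0=(alive,v0) N0.N1=(suspect,v1) N0.N2=(dead,v1) | N2.N0=(alive,v0) N2.N1=(suspect,v1) N2.N2=(dead,v1)
Op 8: gossip N2<->N0 -> N2.N0=(alive,v0) N2.N1=(suspect,v1) N2.N2=(dead,v1) | N0.N0=(alive,v0) N0.N1=(suspect,v1) N0.N2=(dead,v1)
Op 9: N0 marks N1=dead -> (dead,v2)
Op 10: gossip N1<->N0 -> N1.N0=(alive,v0) N1.N1=(dead,v2) N1.N2=(dead,v1) | N0.N0=(alive,v0) N0.N1=(dead,v2) N0.N2=(dead,v1)
Op 11: N0 marks N2=alive -> (alive,v2)
Op 12: gossip N2<->N1 -> N2.N0=(alive,v0) N2.N1=(dead,v2) N2.N2=(dead,v1) | N1.N0=(alive,v0) N1.N1=(dead,v2) N1.N2=(dead,v1)

Answer: N0=alive,0 N1=dead,2 N2=dead,1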